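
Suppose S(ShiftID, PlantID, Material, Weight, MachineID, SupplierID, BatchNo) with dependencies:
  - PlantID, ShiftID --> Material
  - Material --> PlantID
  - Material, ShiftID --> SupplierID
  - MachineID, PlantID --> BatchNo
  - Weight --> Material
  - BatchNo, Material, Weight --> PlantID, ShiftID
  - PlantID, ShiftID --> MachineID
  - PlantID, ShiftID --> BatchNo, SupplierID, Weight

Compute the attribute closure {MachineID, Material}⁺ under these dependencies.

Start with {MachineID, Material}.
Material --> PlantID applies; add {PlantID} → now {MachineID, Material, PlantID}.
MachineID, PlantID --> BatchNo applies; add {BatchNo} → now {BatchNo, MachineID, Material, PlantID}.
No further FD applies.

{BatchNo, MachineID, Material, PlantID}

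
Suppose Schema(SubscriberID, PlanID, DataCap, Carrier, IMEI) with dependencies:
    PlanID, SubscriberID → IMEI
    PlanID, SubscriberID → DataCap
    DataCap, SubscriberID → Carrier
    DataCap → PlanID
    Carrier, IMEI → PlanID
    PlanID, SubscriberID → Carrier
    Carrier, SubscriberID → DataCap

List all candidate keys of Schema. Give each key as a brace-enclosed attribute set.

{Carrier, SubscriberID}, {DataCap, SubscriberID}, {PlanID, SubscriberID}

Attributes never on any right-hand side: {SubscriberID} — every candidate key must contain it.
Closure of {Carrier, SubscriberID} is {Carrier, DataCap, IMEI, PlanID, SubscriberID}, the whole schema; {Carrier, SubscriberID} is a candidate key.
Closure of {DataCap, SubscriberID} is {Carrier, DataCap, IMEI, PlanID, SubscriberID}, the whole schema; {DataCap, SubscriberID} is a candidate key.
Closure of {PlanID, SubscriberID} is {Carrier, DataCap, IMEI, PlanID, SubscriberID}, the whole schema; {PlanID, SubscriberID} is a candidate key.
No proper subset of any of these is a key, and no other minimal superkey exists.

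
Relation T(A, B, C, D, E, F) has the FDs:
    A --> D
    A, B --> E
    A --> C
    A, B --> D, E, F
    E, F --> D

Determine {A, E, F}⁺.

Start with {A, E, F}.
A --> D applies; add {D} → now {A, D, E, F}.
A --> C applies; add {C} → now {A, C, D, E, F}.
No further FD applies.

{A, C, D, E, F}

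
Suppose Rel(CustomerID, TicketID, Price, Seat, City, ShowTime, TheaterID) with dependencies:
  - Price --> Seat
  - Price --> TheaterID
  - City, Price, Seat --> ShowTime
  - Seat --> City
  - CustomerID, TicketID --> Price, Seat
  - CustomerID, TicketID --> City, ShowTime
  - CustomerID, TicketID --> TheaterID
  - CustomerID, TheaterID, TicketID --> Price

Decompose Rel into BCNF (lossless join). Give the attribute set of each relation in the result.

{City, Seat}; {CustomerID, Price, TicketID}; {Price, Seat, ShowTime, TheaterID}

Candidate key of the original relation: {CustomerID, TicketID}.
{City, CustomerID, Price, Seat, ShowTime, TheaterID, TicketID}: {Price} determines {City, Price, Seat, ShowTime, TheaterID} here but is not a superkey — split on Price --> City, Seat, ShowTime, TheaterID, giving {City, Price, Seat, ShowTime, TheaterID} and {CustomerID, Price, TicketID}.
{City, Price, Seat, ShowTime, TheaterID}: {Seat} determines {City, Seat} here but is not a superkey — split on Seat --> City, giving {City, Seat} and {Price, Seat, ShowTime, TheaterID}.
{City, Seat} is in BCNF.
{Price, Seat, ShowTime, TheaterID} is in BCNF.
{CustomerID, Price, TicketID} is in BCNF.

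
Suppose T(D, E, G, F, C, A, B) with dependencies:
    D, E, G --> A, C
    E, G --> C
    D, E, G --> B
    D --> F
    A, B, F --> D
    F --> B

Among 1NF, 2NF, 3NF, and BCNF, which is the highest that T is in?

Candidate keys: {A, E, F, G}, {D, E, G}. Prime attributes: {A, D, E, F, G}.
For E, G --> C we have {E, G}⁺ = {C, E, G}; {E, G} is not a superkey, so BCNF fails.
E, G --> C determines the non-prime attribute {C} from a non-superkey — 3NF is violated.
The proper key subset {D} of {D, E, G} determines non-prime {B}, so the relation is not even in 2NF.

1NF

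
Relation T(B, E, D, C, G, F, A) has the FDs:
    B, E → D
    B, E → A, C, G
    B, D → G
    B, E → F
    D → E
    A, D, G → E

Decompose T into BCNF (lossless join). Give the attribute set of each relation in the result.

Candidate keys of the original relation: {B, D}, {B, E}.
{A, B, C, D, E, F, G}: {D} determines {D, E} here but is not a superkey — split on D → E, giving {D, E} and {A, B, C, D, F, G}.
{D, E} has no BCNF violation.
{A, B, C, D, F, G} has no BCNF violation.

{A, B, C, D, F, G}; {D, E}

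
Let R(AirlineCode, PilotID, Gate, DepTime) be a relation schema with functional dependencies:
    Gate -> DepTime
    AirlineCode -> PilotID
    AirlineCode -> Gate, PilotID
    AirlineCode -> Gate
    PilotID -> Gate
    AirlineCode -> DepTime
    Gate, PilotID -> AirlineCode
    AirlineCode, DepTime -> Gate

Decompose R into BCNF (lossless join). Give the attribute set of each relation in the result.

{AirlineCode, Gate, PilotID}; {DepTime, Gate}

Candidate keys of the original relation: {AirlineCode}, {PilotID}.
In {AirlineCode, DepTime, Gate, PilotID}, {Gate} is not a superkey ({Gate}⁺ restricted to this set is {DepTime, Gate}), so split on Gate -> DepTime into {DepTime, Gate} and {AirlineCode, Gate, PilotID}.
{DepTime, Gate} is in BCNF.
{AirlineCode, Gate, PilotID} is in BCNF.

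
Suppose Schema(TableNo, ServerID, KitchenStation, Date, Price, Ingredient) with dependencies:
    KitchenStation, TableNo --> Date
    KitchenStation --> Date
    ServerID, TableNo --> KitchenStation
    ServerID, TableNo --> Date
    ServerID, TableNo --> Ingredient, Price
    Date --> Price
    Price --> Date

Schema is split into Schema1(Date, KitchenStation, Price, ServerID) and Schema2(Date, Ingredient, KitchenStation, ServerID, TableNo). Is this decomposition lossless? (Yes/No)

Schema1 ∩ Schema2 = {Date, KitchenStation, ServerID}; its closure under F is {Date, KitchenStation, Price, ServerID}.
This includes all of Schema1, so the common attributes are a superkey of Schema1 — the join is lossless.

Yes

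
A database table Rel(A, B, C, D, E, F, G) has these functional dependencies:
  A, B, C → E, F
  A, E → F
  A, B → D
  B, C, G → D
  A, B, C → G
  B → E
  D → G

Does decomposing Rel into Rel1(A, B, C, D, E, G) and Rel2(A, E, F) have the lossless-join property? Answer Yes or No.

Rel1 ∩ Rel2 = {A, E}; its closure under F is {A, E, F}.
Since Rel2 ⊆ {A, E, F}, the intersection is a superkey of Rel2; the decomposition is lossless.

Yes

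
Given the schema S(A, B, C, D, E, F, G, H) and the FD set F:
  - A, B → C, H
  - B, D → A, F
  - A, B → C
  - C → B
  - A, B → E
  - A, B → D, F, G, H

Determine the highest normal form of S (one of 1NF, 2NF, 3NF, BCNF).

3NF

Candidate keys: {A, B}, {A, C}, {B, D}, {C, D}. Prime attributes: {A, B, C, D}.
For C → B we have {C}⁺ = {B, C}; {C} is not a superkey, so BCNF fails.
But every attribute on its right side ({B}) is prime, and the same holds for every other non-superkey FD, so 3NF still holds.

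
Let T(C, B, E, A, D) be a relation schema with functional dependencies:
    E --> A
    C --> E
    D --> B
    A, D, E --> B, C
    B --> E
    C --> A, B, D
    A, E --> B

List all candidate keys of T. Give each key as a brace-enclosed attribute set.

{C}, {D}

{C} is a candidate key since {C}⁺ = {A, B, C, D, E} covers every attribute.
{D} is a candidate key since {D}⁺ = {A, B, C, D, E} covers every attribute.
No proper subset of any of these is a key, and no other minimal superkey exists.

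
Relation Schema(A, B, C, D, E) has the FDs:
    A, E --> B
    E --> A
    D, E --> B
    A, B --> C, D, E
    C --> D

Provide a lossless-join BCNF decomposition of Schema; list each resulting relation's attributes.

Candidate keys of the original relation: {A, B}, {E}.
{A, B, C, D, E}: {C} determines {C, D} here but is not a superkey — split on C --> D, giving {C, D} and {A, B, C, E}.
{C, D}: every determinant is a superkey — BCNF.
{A, B, C, E}: every determinant is a superkey — BCNF.

{A, B, C, E}; {C, D}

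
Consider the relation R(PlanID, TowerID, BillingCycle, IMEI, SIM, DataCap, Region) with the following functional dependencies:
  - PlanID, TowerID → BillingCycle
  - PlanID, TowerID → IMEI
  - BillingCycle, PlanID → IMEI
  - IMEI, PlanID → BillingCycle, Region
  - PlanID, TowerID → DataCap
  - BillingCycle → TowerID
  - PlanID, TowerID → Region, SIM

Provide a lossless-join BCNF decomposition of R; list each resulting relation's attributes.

Candidate keys of the original relation: {BillingCycle, PlanID}, {IMEI, PlanID}, {PlanID, TowerID}.
{BillingCycle, DataCap, IMEI, PlanID, Region, SIM, TowerID}: {BillingCycle} determines {BillingCycle, TowerID} here but is not a superkey — split on BillingCycle → TowerID, giving {BillingCycle, TowerID} and {BillingCycle, DataCap, IMEI, PlanID, Region, SIM}.
{BillingCycle, TowerID} has no BCNF violation.
{BillingCycle, DataCap, IMEI, PlanID, Region, SIM} has no BCNF violation.

{BillingCycle, DataCap, IMEI, PlanID, Region, SIM}; {BillingCycle, TowerID}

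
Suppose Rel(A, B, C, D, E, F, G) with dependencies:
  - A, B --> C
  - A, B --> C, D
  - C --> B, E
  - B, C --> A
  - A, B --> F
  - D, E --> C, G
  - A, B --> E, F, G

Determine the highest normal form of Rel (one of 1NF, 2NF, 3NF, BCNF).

Candidate keys: {A, B}, {C}, {D, E}. Prime attributes: {A, B, C, D, E}.
The left-hand side of every FD is a superkey, so BCNF is satisfied.

BCNF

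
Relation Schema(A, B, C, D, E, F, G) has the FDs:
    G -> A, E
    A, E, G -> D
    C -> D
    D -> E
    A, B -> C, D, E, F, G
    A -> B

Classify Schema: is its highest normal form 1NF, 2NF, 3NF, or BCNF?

Candidate keys: {A}, {G}. Prime attributes: {A, G}.
C -> D: {C}⁺ = {C, D, E}, which is not all of the attributes, so the left side is not a superkey — BCNF is violated.
Because {D} is non-prime and the left side of C -> D is not a superkey, the relation is not in 3NF.
All keys have size 1, which rules out partial dependencies — 2NF is satisfied.

2NF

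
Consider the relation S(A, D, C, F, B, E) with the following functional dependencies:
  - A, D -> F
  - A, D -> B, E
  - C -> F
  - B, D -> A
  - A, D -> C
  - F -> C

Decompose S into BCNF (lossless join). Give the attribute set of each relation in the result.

{A, B, C, D, E}; {C, F}

Candidate keys of the original relation: {A, D}, {B, D}.
Within {A, B, C, D, E, F}: {C}⁺ ∩ {A, B, C, D, E, F} = {C, F}, not the whole set, so C -> F violates BCNF; decompose into {C, F} and {A, B, C, D, E}.
{C, F}: every determinant is a superkey — BCNF.
{A, B, C, D, E}: every determinant is a superkey — BCNF.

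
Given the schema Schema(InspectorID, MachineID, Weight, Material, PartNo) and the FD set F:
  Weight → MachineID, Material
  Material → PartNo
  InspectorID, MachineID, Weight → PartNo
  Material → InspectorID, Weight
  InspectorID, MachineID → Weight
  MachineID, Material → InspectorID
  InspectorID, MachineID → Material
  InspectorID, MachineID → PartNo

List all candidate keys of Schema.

{InspectorID, MachineID}, {Material}, {Weight}

{Material}⁺ = {InspectorID, MachineID, Material, PartNo, Weight} — all of the relation — so {Material} is a candidate key.
{Weight}⁺ = {InspectorID, MachineID, Material, PartNo, Weight} — all of the relation — so {Weight} is a candidate key.
{InspectorID, MachineID}⁺ = {InspectorID, MachineID, Material, PartNo, Weight} — all of the relation — so {InspectorID, MachineID} is a candidate key.
Any other superkey properly contains one of these, so there are no further candidate keys.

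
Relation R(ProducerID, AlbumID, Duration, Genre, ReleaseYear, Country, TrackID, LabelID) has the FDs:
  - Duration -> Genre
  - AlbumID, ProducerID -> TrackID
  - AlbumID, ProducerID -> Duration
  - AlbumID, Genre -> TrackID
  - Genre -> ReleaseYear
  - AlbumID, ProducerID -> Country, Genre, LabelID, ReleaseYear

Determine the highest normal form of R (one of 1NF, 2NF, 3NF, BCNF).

2NF

Candidate key: {AlbumID, ProducerID}. Prime attributes: {AlbumID, ProducerID}.
Duration -> Genre: {Duration}⁺ = {Duration, Genre, ReleaseYear}, which is not all of the attributes, so the left side is not a superkey — BCNF is violated.
Because {Genre} is non-prime and the left side of Duration -> Genre is not a superkey, the relation is not in 3NF.
No non-prime attribute depends on a proper subset of any candidate key, so 2NF holds.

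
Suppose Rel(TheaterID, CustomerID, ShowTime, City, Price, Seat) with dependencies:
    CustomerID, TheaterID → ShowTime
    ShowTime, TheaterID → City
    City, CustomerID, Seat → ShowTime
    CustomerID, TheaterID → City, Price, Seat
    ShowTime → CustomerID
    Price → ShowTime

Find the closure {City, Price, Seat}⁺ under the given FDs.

{City, CustomerID, Price, Seat, ShowTime}

Start with {City, Price, Seat}.
Price → ShowTime applies; add {ShowTime} → now {City, Price, Seat, ShowTime}.
ShowTime → CustomerID applies; add {CustomerID} → now {City, CustomerID, Price, Seat, ShowTime}.
No further FD applies.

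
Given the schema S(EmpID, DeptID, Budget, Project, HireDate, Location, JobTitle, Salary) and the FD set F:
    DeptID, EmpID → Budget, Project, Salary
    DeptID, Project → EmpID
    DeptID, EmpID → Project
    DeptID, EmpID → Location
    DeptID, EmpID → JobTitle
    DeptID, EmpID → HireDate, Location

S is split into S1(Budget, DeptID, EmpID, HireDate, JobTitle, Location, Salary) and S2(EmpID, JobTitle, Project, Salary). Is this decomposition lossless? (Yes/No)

Common attributes: {EmpID, JobTitle, Salary}; their closure is {EmpID, JobTitle, Salary}.
S1 ⊄ {EmpID, JobTitle, Salary} and S2 ⊄ {EmpID, JobTitle, Salary}, so the split is lossy.

No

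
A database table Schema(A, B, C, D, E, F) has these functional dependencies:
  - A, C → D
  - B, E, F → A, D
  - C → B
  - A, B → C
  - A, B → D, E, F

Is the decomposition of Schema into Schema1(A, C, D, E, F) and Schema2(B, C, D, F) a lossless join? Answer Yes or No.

Common attributes: {C, D, F}; their closure is {B, C, D, F}.
This includes all of Schema2, so the common attributes are a superkey of Schema2 — the join is lossless.

Yes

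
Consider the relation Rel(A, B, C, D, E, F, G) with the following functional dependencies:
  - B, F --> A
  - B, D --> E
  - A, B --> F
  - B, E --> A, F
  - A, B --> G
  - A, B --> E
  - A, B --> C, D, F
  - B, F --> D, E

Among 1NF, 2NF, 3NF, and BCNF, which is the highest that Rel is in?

Candidate keys: {A, B}, {B, D}, {B, E}, {B, F}. Prime attributes: {A, B, D, E, F}.
The left-hand side of every FD is a superkey, so BCNF is satisfied.

BCNF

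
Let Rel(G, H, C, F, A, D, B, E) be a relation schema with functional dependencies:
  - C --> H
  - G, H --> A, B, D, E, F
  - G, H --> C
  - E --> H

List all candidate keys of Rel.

{C, G}, {E, G}, {G, H}

No FD produces {G}, so it must be in every candidate key.
{C, G} is a candidate key since {C, G}⁺ = {A, B, C, D, E, F, G, H} covers every attribute.
{E, G} is a candidate key since {E, G}⁺ = {A, B, C, D, E, F, G, H} covers every attribute.
{G, H} is a candidate key since {G, H}⁺ = {A, B, C, D, E, F, G, H} covers every attribute.
These are minimal and exhaustive — every other superkey contains one of them.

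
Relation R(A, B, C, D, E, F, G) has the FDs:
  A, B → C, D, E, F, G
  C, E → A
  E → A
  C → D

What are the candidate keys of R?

{A, B}, {B, E}

Attributes never on any right-hand side: {B} — every candidate key must contain it.
{A, B} is a candidate key since {A, B}⁺ = {A, B, C, D, E, F, G} covers every attribute.
{B, E} is a candidate key since {B, E}⁺ = {A, B, C, D, E, F, G} covers every attribute.
Any other superkey properly contains one of these, so there are no further candidate keys.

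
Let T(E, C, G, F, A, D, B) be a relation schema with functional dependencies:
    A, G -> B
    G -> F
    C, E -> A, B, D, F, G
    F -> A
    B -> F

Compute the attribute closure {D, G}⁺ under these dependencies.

{A, B, D, F, G}

Start with {D, G}.
G -> F applies; add {F} → now {D, F, G}.
F -> A applies; add {A} → now {A, D, F, G}.
A, G -> B applies; add {B} → now {A, B, D, F, G}.
No further FD applies.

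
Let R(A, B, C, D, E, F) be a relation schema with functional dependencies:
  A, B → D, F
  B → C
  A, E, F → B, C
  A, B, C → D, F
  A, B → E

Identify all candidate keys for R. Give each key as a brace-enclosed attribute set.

{A} never appears on the right of any FD, so every key must include it.
{A, B}⁺ = {A, B, C, D, E, F} — all of the relation — so {A, B} is a candidate key.
{A, E, F}⁺ = {A, B, C, D, E, F} — all of the relation — so {A, E, F} is a candidate key.
No proper subset of any of these is a key, and no other minimal superkey exists.

{A, B}, {A, E, F}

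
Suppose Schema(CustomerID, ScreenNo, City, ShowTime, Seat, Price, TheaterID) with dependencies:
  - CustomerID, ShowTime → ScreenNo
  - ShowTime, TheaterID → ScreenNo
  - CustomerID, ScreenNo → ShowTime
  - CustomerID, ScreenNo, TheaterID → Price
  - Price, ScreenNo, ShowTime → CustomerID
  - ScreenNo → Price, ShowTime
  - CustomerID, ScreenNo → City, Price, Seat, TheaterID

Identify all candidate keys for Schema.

{CustomerID, ShowTime}, {ScreenNo}, {ShowTime, TheaterID}

{ScreenNo} is a candidate key since {ScreenNo}⁺ = {City, CustomerID, Price, ScreenNo, Seat, ShowTime, TheaterID} covers every attribute.
{CustomerID, ShowTime} is a candidate key since {CustomerID, ShowTime}⁺ = {City, CustomerID, Price, ScreenNo, Seat, ShowTime, TheaterID} covers every attribute.
{ShowTime, TheaterID} is a candidate key since {ShowTime, TheaterID}⁺ = {City, CustomerID, Price, ScreenNo, Seat, ShowTime, TheaterID} covers every attribute.
No proper subset of any of these is a key, and no other minimal superkey exists.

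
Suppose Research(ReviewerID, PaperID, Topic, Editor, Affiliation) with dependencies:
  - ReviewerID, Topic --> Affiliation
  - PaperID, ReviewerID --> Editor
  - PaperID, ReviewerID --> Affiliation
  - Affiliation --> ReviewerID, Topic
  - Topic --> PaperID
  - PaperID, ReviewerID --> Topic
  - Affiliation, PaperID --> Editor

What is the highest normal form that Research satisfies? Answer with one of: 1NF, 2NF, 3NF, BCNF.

3NF

Candidate keys: {Affiliation}, {PaperID, ReviewerID}, {ReviewerID, Topic}. Prime attributes: {Affiliation, PaperID, ReviewerID, Topic}.
For Topic --> PaperID we have {Topic}⁺ = {PaperID, Topic}; {Topic} is not a superkey, so BCNF fails.
Since {PaperID} ⊆ prime attributes and every other non-superkey FD also has a prime right side, the schema is in 3NF.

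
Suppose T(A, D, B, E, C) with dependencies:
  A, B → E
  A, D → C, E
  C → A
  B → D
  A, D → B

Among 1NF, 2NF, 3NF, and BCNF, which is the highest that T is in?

Candidate keys: {A, B}, {A, D}, {B, C}, {C, D}. Prime attributes: {A, B, C, D}.
For C → A we have {C}⁺ = {A, C}; {C} is not a superkey, so BCNF fails.
But every attribute on its right side ({A}) is prime, and the same holds for every other non-superkey FD, so 3NF still holds.

3NF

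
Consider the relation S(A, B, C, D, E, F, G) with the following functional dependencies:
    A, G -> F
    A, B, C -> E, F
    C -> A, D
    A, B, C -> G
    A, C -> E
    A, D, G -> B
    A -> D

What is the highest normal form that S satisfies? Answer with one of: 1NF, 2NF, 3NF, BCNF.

1NF

Candidate keys: {B, C}, {C, G}. Prime attributes: {B, C, G}.
For A, G -> F we have {A, G}⁺ = {A, B, D, F, G}; {A, G} is not a superkey, so BCNF fails.
A, G -> F has non-prime {F} on the right and a non-superkey on the left, so 3NF fails.
Since {C} ⊂ {B, C} and {C}⁺ ⊇ {A, D, E} with {A, D, E} non-prime, there is a partial dependency; 2NF fails.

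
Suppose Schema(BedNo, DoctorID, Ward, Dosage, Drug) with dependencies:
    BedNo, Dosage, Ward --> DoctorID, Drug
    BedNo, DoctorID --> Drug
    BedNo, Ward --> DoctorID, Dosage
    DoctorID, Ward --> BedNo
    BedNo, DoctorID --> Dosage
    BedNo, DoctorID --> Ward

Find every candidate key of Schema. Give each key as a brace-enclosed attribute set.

{BedNo, DoctorID}, {BedNo, Ward}, {DoctorID, Ward}

Closure of {BedNo, DoctorID} is {BedNo, DoctorID, Dosage, Drug, Ward}, the whole schema; {BedNo, DoctorID} is a candidate key.
Closure of {BedNo, Ward} is {BedNo, DoctorID, Dosage, Drug, Ward}, the whole schema; {BedNo, Ward} is a candidate key.
Closure of {DoctorID, Ward} is {BedNo, DoctorID, Dosage, Drug, Ward}, the whole schema; {DoctorID, Ward} is a candidate key.
Any other superkey properly contains one of these, so there are no further candidate keys.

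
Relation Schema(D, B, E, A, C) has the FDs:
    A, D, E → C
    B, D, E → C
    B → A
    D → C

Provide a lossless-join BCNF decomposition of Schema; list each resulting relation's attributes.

Candidate key of the original relation: {B, D, E}.
{A, B, C, D, E}: {A, D, E} determines {A, C, D, E} here but is not a superkey — split on A, D, E → C, giving {A, C, D, E} and {A, B, D, E}.
{A, C, D, E}: {D} determines {C, D} here but is not a superkey — split on D → C, giving {C, D} and {A, D, E}.
{C, D}: every determinant is a superkey — BCNF.
{A, D, E}: every determinant is a superkey — BCNF.
{A, B, D, E}: {B} determines {A, B} here but is not a superkey — split on B → A, giving {A, B} and {B, D, E}.
{A, B}: every determinant is a superkey — BCNF.
{B, D, E}: every determinant is a superkey — BCNF.

{A, B}; {A, D, E}; {B, D, E}; {C, D}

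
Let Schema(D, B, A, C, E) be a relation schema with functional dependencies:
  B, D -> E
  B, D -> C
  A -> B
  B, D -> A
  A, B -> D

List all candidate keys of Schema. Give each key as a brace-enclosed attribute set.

{A}, {B, D}

{A}⁺ = {A, B, C, D, E}, which is every attribute, so {A} is a candidate key.
{B, D}⁺ = {A, B, C, D, E}, which is every attribute, so {B, D} is a candidate key.
No proper subset of any of these is a key, and no other minimal superkey exists.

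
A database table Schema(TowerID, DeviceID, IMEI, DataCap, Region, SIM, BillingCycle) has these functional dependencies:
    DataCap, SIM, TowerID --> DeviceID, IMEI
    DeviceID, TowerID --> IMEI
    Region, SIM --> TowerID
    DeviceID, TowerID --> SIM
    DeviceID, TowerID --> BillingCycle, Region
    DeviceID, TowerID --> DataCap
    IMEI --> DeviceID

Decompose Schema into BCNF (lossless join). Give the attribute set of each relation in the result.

Candidate keys of the original relation: {DataCap, Region, SIM}, {DataCap, SIM, TowerID}, {DeviceID, Region, SIM}, {DeviceID, TowerID}, {IMEI, Region, SIM}, {IMEI, TowerID}.
In {BillingCycle, DataCap, DeviceID, IMEI, Region, SIM, TowerID}, {Region, SIM} is not a superkey ({Region, SIM}⁺ restricted to this set is {Region, SIM, TowerID}), so split on Region, SIM --> TowerID into {Region, SIM, TowerID} and {BillingCycle, DataCap, DeviceID, IMEI, Region, SIM}.
{Region, SIM, TowerID} has no BCNF violation.
In {BillingCycle, DataCap, DeviceID, IMEI, Region, SIM}, {IMEI} is not a superkey ({IMEI}⁺ restricted to this set is {DeviceID, IMEI}), so split on IMEI --> DeviceID into {DeviceID, IMEI} and {BillingCycle, DataCap, IMEI, Region, SIM}.
{DeviceID, IMEI} has no BCNF violation.
{BillingCycle, DataCap, IMEI, Region, SIM} has no BCNF violation.

{BillingCycle, DataCap, IMEI, Region, SIM}; {DeviceID, IMEI}; {Region, SIM, TowerID}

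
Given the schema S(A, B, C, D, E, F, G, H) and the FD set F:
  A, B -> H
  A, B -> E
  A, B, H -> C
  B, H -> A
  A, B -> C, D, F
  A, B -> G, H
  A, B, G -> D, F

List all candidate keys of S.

{A, B}, {B, H}

Attributes never on any right-hand side: {B} — every candidate key must contain it.
{A, B}⁺ = {A, B, C, D, E, F, G, H}, which is every attribute, so {A, B} is a candidate key.
{B, H}⁺ = {A, B, C, D, E, F, G, H}, which is every attribute, so {B, H} is a candidate key.
Any other superkey properly contains one of these, so there are no further candidate keys.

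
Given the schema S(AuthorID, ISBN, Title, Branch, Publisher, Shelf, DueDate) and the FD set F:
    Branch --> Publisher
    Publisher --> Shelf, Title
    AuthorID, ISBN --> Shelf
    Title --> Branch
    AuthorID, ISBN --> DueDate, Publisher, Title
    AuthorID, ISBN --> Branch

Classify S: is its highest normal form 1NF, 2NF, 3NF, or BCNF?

2NF

Candidate key: {AuthorID, ISBN}. Prime attributes: {AuthorID, ISBN}.
For Branch --> Publisher we have {Branch}⁺ = {Branch, Publisher, Shelf, Title}; {Branch} is not a superkey, so BCNF fails.
Branch --> Publisher determines the non-prime attribute {Publisher} from a non-superkey — 3NF is violated.
No proper subset of a key has a non-prime attribute in its closure, so there is no partial dependency; 2NF holds.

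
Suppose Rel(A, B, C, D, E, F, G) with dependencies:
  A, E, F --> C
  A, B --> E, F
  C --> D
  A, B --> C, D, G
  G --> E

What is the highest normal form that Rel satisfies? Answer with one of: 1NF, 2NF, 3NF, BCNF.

Candidate key: {A, B}. Prime attributes: {A, B}.
A, E, F --> C breaks BCNF: {A, E, F}⁺ = {A, C, D, E, F}, so {A, E, F} is not a superkey.
A, E, F --> C determines the non-prime attribute {C} from a non-superkey — 3NF is violated.
No proper subset of a key has a non-prime attribute in its closure, so there is no partial dependency; 2NF holds.

2NF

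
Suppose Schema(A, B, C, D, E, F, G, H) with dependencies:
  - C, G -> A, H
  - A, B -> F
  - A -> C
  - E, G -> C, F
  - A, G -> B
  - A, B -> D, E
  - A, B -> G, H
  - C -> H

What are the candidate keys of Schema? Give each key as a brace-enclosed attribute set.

{A, B}, {A, G}, {C, G}, {E, G}

Closure of {A, B} is {A, B, C, D, E, F, G, H}, the whole schema; {A, B} is a candidate key.
Closure of {A, G} is {A, B, C, D, E, F, G, H}, the whole schema; {A, G} is a candidate key.
Closure of {C, G} is {A, B, C, D, E, F, G, H}, the whole schema; {C, G} is a candidate key.
Closure of {E, G} is {A, B, C, D, E, F, G, H}, the whole schema; {E, G} is a candidate key.
Any other superkey properly contains one of these, so there are no further candidate keys.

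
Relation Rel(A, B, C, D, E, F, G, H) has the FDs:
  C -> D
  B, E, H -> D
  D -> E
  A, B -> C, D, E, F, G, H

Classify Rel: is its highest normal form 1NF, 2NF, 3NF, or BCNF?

2NF

Candidate key: {A, B}. Prime attributes: {A, B}.
C -> D: {C}⁺ = {C, D, E}, which is not all of the attributes, so the left side is not a superkey — BCNF is violated.
C -> D determines the non-prime attribute {D} from a non-superkey — 3NF is violated.
No proper subset of a key has a non-prime attribute in its closure, so there is no partial dependency; 2NF holds.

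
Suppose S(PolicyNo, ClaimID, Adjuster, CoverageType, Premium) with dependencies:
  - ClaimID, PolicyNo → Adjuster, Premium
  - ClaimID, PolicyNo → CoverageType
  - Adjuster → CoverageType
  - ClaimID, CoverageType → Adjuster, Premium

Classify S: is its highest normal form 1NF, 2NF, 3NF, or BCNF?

2NF

Candidate key: {ClaimID, PolicyNo}. Prime attributes: {ClaimID, PolicyNo}.
Adjuster → CoverageType breaks BCNF: {Adjuster}⁺ = {Adjuster, CoverageType}, so {Adjuster} is not a superkey.
Adjuster → CoverageType determines the non-prime attribute {CoverageType} from a non-superkey — 3NF is violated.
No proper subset of a key has a non-prime attribute in its closure, so there is no partial dependency; 2NF holds.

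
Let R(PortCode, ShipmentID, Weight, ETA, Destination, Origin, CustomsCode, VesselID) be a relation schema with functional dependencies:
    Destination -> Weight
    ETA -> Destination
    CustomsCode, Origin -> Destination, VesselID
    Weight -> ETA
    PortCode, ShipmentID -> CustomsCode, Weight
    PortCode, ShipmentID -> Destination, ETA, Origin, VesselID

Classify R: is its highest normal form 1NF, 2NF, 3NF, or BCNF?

2NF

Candidate key: {PortCode, ShipmentID}. Prime attributes: {PortCode, ShipmentID}.
For Destination -> Weight we have {Destination}⁺ = {Destination, ETA, Weight}; {Destination} is not a superkey, so BCNF fails.
Destination -> Weight has non-prime {Weight} on the right and a non-superkey on the left, so 3NF fails.
Checking every proper subset of each key, none determines a non-prime attribute — 2NF is satisfied.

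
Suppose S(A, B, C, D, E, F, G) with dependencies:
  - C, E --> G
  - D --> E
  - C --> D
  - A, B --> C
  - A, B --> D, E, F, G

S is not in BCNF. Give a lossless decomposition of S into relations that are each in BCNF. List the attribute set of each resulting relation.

Candidate key of the original relation: {A, B}.
{A, B, C, D, E, F, G}: {C, E} determines {C, D, E, G} here but is not a superkey — split on C, E --> D, G, giving {C, D, E, G} and {A, B, C, E, F}.
{C, D, E, G}: {D} determines {D, E} here but is not a superkey — split on D --> E, giving {D, E} and {C, D, G}.
{D, E}: every determinant is a superkey — BCNF.
{C, D, G}: every determinant is a superkey — BCNF.
{A, B, C, E, F}: {C} determines {C, E} here but is not a superkey — split on C --> E, giving {C, E} and {A, B, C, F}.
{C, E}: every determinant is a superkey — BCNF.
{A, B, C, F}: every determinant is a superkey — BCNF.

{A, B, C, F}; {C, D, G}; {C, E}; {D, E}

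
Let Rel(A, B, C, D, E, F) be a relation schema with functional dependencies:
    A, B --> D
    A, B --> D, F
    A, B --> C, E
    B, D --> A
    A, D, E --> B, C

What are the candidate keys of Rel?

{A, B} is a candidate key since {A, B}⁺ = {A, B, C, D, E, F} covers every attribute.
{B, D} is a candidate key since {B, D}⁺ = {A, B, C, D, E, F} covers every attribute.
{A, D, E} is a candidate key since {A, D, E}⁺ = {A, B, C, D, E, F} covers every attribute.
These are minimal and exhaustive — every other superkey contains one of them.

{A, B}, {A, D, E}, {B, D}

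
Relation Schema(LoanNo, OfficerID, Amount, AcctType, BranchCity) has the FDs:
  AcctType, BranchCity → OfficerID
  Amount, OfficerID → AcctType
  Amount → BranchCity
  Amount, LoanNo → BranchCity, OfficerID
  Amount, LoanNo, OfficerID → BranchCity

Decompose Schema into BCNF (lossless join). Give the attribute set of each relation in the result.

{AcctType, Amount, LoanNo}; {AcctType, BranchCity, OfficerID}; {Amount, BranchCity}

Candidate key of the original relation: {Amount, LoanNo}.
In {AcctType, Amount, BranchCity, LoanNo, OfficerID}, {AcctType, BranchCity} is not a superkey ({AcctType, BranchCity}⁺ restricted to this set is {AcctType, BranchCity, OfficerID}), so split on AcctType, BranchCity → OfficerID into {AcctType, BranchCity, OfficerID} and {AcctType, Amount, BranchCity, LoanNo}.
{AcctType, BranchCity, OfficerID}: every determinant is a superkey — BCNF.
In {AcctType, Amount, BranchCity, LoanNo}, {Amount} is not a superkey ({Amount}⁺ restricted to this set is {Amount, BranchCity}), so split on Amount → BranchCity into {Amount, BranchCity} and {AcctType, Amount, LoanNo}.
{Amount, BranchCity}: every determinant is a superkey — BCNF.
{AcctType, Amount, LoanNo}: every determinant is a superkey — BCNF.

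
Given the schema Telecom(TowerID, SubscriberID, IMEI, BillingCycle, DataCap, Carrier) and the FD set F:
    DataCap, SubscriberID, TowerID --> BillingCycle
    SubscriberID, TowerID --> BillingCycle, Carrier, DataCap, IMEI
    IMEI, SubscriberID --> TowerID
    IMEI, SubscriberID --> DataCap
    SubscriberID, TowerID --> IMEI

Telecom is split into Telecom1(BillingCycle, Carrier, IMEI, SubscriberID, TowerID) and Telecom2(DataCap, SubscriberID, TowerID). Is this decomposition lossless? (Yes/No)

Telecom1 ∩ Telecom2 = {SubscriberID, TowerID}; its closure under F is {BillingCycle, Carrier, DataCap, IMEI, SubscriberID, TowerID}.
Since Telecom1 ⊆ {BillingCycle, Carrier, DataCap, IMEI, SubscriberID, TowerID}, the intersection is a superkey of Telecom1; the decomposition is lossless.

Yes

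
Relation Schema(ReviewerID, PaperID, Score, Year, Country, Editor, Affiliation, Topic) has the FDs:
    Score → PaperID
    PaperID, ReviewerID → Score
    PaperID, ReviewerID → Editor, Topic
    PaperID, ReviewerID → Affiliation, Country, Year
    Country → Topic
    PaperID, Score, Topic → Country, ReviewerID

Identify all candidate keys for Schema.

{Country, Score}, {PaperID, ReviewerID}, {ReviewerID, Score}, {Score, Topic}

{Country, Score}⁺ = {Affiliation, Country, Editor, PaperID, ReviewerID, Score, Topic, Year} — all of the relation — so {Country, Score} is a candidate key.
{PaperID, ReviewerID}⁺ = {Affiliation, Country, Editor, PaperID, ReviewerID, Score, Topic, Year} — all of the relation — so {PaperID, ReviewerID} is a candidate key.
{ReviewerID, Score}⁺ = {Affiliation, Country, Editor, PaperID, ReviewerID, Score, Topic, Year} — all of the relation — so {ReviewerID, Score} is a candidate key.
{Score, Topic}⁺ = {Affiliation, Country, Editor, PaperID, ReviewerID, Score, Topic, Year} — all of the relation — so {Score, Topic} is a candidate key.
These are minimal and exhaustive — every other superkey contains one of them.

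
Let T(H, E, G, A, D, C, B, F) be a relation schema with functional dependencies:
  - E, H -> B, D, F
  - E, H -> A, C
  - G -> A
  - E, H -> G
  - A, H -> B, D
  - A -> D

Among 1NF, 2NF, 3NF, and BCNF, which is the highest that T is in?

Candidate key: {E, H}. Prime attributes: {E, H}.
G -> A: {G}⁺ = {A, D, G}, which is not all of the attributes, so the left side is not a superkey — BCNF is violated.
G -> A determines the non-prime attribute {A} from a non-superkey — 3NF is violated.
No non-prime attribute depends on a proper subset of any candidate key, so 2NF holds.

2NF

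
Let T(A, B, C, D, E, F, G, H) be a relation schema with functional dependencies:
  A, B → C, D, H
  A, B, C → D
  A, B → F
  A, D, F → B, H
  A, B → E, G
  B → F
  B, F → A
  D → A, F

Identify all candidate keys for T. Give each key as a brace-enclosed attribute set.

{B}, {D}

{B}⁺ = {A, B, C, D, E, F, G, H} — all of the relation — so {B} is a candidate key.
{D}⁺ = {A, B, C, D, E, F, G, H} — all of the relation — so {D} is a candidate key.
No proper subset of any of these is a key, and no other minimal superkey exists.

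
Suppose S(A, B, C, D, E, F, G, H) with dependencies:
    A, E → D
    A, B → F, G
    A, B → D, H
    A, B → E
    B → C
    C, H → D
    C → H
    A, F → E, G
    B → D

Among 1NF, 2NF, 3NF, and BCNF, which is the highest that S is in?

Candidate key: {A, B}. Prime attributes: {A, B}.
For A, E → D we have {A, E}⁺ = {A, D, E}; {A, E} is not a superkey, so BCNF fails.
A, E → D determines the non-prime attribute {D} from a non-superkey — 3NF is violated.
{B} is a proper subset of the key {A, B}, and {B}⁺ contains the non-prime attributes {C, D, H} — a partial dependency, so 2NF is violated.

1NF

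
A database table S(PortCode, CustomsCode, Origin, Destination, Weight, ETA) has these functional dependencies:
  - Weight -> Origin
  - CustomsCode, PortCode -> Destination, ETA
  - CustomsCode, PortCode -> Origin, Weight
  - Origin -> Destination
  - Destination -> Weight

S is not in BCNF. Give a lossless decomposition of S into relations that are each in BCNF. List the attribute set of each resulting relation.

{CustomsCode, ETA, PortCode, Weight}; {Destination, Origin, Weight}

Candidate key of the original relation: {CustomsCode, PortCode}.
In {CustomsCode, Destination, ETA, Origin, PortCode, Weight}, {Weight} is not a superkey ({Weight}⁺ restricted to this set is {Destination, Origin, Weight}), so split on Weight -> Destination, Origin into {Destination, Origin, Weight} and {CustomsCode, ETA, PortCode, Weight}.
{Destination, Origin, Weight}: every determinant is a superkey — BCNF.
{CustomsCode, ETA, PortCode, Weight}: every determinant is a superkey — BCNF.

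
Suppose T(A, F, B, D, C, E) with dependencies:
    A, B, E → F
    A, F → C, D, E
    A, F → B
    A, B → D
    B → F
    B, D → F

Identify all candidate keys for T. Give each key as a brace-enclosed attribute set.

{A, B}, {A, F}

Attributes never on any right-hand side: {A} — every candidate key must contain it.
{A, B}⁺ = {A, B, C, D, E, F}, which is every attribute, so {A, B} is a candidate key.
{A, F}⁺ = {A, B, C, D, E, F}, which is every attribute, so {A, F} is a candidate key.
These are minimal and exhaustive — every other superkey contains one of them.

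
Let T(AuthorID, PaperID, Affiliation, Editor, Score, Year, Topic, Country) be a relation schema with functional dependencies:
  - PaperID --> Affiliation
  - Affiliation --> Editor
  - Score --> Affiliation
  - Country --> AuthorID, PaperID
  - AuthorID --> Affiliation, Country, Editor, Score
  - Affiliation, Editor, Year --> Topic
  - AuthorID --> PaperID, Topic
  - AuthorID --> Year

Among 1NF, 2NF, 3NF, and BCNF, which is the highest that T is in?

2NF

Candidate keys: {AuthorID}, {Country}. Prime attributes: {AuthorID, Country}.
PaperID --> Affiliation: {PaperID}⁺ = {Affiliation, Editor, PaperID}, which is not all of the attributes, so the left side is not a superkey — BCNF is violated.
PaperID --> Affiliation determines the non-prime attribute {Affiliation} from a non-superkey — 3NF is violated.
All keys have size 1, which rules out partial dependencies — 2NF is satisfied.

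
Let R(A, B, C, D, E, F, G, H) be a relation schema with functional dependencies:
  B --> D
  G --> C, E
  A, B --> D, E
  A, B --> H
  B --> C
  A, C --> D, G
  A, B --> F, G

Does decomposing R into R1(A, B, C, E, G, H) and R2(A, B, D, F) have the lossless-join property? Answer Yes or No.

Yes

Common attributes: {A, B}; their closure is {A, B, C, D, E, F, G, H}.
R1 is contained in that closure, so R1 ∩ R2 --> R1 holds and the join is lossless.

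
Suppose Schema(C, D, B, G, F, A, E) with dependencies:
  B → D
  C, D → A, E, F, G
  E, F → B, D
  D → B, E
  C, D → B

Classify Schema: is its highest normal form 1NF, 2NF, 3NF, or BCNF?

Candidate keys: {B, C}, {C, D}, {C, E, F}. Prime attributes: {B, C, D, E, F}.
B → D breaks BCNF: {B}⁺ = {B, D, E}, so {B} is not a superkey.
Its right-hand attributes {D} are all prime, as are those of every other non-superkey FD — the relation is in 3NF.

3NF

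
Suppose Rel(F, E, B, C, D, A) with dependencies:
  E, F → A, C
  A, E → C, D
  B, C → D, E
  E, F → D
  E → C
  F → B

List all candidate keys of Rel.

{C, F}, {E, F}

{F} never appears on the right of any FD, so every key must include it.
Closure of {C, F} is {A, B, C, D, E, F}, the whole schema; {C, F} is a candidate key.
Closure of {E, F} is {A, B, C, D, E, F}, the whole schema; {E, F} is a candidate key.
These are minimal and exhaustive — every other superkey contains one of them.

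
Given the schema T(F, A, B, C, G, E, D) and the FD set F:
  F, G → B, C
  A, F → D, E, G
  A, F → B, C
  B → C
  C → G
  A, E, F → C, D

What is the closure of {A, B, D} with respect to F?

{A, B, C, D, G}

Start with {A, B, D}.
B → C applies; add {C} → now {A, B, C, D}.
C → G applies; add {G} → now {A, B, C, D, G}.
No further FD applies.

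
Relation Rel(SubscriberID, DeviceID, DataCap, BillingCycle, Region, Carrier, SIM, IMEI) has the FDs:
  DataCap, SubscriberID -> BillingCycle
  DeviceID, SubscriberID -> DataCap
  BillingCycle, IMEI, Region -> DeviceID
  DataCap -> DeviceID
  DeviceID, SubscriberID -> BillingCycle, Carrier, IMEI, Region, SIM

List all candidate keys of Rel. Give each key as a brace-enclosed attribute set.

{BillingCycle, IMEI, Region, SubscriberID}, {DataCap, SubscriberID}, {DeviceID, SubscriberID}

{SubscriberID} never appears on the right of any FD, so every key must include it.
{DataCap, SubscriberID}⁺ = {BillingCycle, Carrier, DataCap, DeviceID, IMEI, Region, SIM, SubscriberID}, which is every attribute, so {DataCap, SubscriberID} is a candidate key.
{DeviceID, SubscriberID}⁺ = {BillingCycle, Carrier, DataCap, DeviceID, IMEI, Region, SIM, SubscriberID}, which is every attribute, so {DeviceID, SubscriberID} is a candidate key.
{BillingCycle, IMEI, Region, SubscriberID}⁺ = {BillingCycle, Carrier, DataCap, DeviceID, IMEI, Region, SIM, SubscriberID}, which is every attribute, so {BillingCycle, IMEI, Region, SubscriberID} is a candidate key.
Any other superkey properly contains one of these, so there are no further candidate keys.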